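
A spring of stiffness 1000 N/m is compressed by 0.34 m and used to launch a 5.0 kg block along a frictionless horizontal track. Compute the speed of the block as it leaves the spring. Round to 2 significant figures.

v = 4.8 m/s

The block leaves the spring when the spring is at natural length, so ½kx² = ½mv²
v = x√(k/m) = 0.34 × √(1000/5.0) = 4.808 m/s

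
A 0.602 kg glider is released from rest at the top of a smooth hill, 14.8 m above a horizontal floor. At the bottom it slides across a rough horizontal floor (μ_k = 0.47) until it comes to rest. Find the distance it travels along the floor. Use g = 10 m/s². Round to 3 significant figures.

d = 31.5 m

Energy bookkeeping (friction removes W_f = μ_k N d):
At rest all PE has been dissipated by friction: mgh = μ_k m g d
d = h/μ_k = 14.8/0.47 = 31.49 m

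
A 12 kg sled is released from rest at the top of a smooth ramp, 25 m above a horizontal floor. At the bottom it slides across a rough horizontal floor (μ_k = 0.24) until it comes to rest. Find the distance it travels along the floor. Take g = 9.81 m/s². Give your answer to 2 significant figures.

Energy at the top = energy at the end + work done against friction:
At rest all PE has been dissipated by friction: mgh = μ_k m g d
d = h/μ_k = 25/0.24 = 104.2 m

d = 100 m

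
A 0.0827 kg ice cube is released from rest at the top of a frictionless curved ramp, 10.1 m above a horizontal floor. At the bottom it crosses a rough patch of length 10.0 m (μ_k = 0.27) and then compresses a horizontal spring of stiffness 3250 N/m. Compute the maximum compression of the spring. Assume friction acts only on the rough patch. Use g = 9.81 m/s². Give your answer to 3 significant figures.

Initial energy: E₁ = mgh = (0.0827)(9.81)(10.1) = 8.1940 J
Friction removes W_f = μ_k mg d = (0.27)(0.0827)(9.81)(10.0) = 2.190 J
Energy reaching the spring: E = 8.1940 − 2.190 = 6.0035 J
At max compression ½kx² = E ⇒ x = √(2E/k) = √(2 × 6.0035/3250) = 0.06078 m

x = 0.0608 m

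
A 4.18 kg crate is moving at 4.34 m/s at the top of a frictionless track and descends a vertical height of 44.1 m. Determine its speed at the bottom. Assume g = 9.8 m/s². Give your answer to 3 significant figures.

v = 29.7 m/s

Equating total energy at the two states: ½mv₀² + mgh = ½mv²
v² = v₀² + 2gh = (4.34)² + 2(9.8)(44.1) = 883.20
v = √883.20 = 29.72 m/s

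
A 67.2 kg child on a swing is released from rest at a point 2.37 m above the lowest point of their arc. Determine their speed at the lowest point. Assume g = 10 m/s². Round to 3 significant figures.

By conservation of mechanical energy, mgh = ½mv²
v = √(2gh) = √(2 × 10 × 2.37) = √47.400 = 6.885 m/s

v = 6.88 m/s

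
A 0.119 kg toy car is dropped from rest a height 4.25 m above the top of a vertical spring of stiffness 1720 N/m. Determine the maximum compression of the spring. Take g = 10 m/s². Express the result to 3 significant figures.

Take the reference level at the top of the uncompressed spring. At max compression the car has fallen H + x and is momentarily at rest:
mg(H + x) = ½kx²
½(1720)x² − (0.119)(10)x − (0.119)(10)(4.25) = 0
860.0x² − 1.190x − 5.058 = 0
x = [1.190 + √(1.416 + 17398)]/(2 × 860.0) = 0.07738 m

x = 0.0774 m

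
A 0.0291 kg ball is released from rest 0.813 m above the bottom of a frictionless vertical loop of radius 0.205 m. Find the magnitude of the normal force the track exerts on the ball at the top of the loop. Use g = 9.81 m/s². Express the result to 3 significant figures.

N = 0.837 N

Energy from release to top (height 2r): mgh = ½mv_top² + mg(2r)
v_top² = 2g(h − 2r) = 2(9.81)(0.813 − 0.4100) = 7.9069 m²/s²
At the top, both N and weight point toward the centre: N + mg = mv_top²/r
N = m(v_top²/r − g) = 0.0291(7.9069/0.205 − 9.81) = 0.8369 N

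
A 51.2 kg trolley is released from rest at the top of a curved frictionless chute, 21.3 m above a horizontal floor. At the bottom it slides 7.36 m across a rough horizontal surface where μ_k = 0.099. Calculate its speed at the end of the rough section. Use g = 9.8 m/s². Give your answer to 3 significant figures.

Energy bookkeeping (friction removes W_f = μ_k N d):
mgh = ½mv² + μ_k m g d
W_f = μ_k mg d = (0.099)(51.2)(9.8)(7.36) = 365.6 J
½mv² = mgh − W_f = 10687 − 365.6 = 10322 J
v = √(2 × 10322/51.2) = 20.08 m/s

v = 20.1 m/s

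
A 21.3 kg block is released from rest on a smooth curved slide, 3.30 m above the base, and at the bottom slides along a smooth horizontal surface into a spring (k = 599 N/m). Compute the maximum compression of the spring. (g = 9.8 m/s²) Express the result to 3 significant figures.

x = 1.52 m

At max compression the block is momentarily at rest: mgh = ½kx²
x = √(2mgh/k) = √(2 × 21.3 × 9.8 × 3.30 / 599) = 1.517 m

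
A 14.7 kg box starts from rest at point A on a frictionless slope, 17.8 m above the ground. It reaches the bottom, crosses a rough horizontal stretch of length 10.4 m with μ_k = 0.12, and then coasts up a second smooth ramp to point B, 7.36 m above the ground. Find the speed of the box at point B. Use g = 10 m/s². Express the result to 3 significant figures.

v = 13.6 m/s

Energy at A: mgh₁ = (14.7)(10)(17.8) = 2616.6 J
Friction loss: W_f = μ_k mg d = 183.5 J
At B: ½mv² + mgh₂ = mgh₁ − W_f
½mv² = 2616.6 − 183.5 − 1081.9 = 1351.2 J
v = √(2 × 1351.2/14.7) = 13.56 m/s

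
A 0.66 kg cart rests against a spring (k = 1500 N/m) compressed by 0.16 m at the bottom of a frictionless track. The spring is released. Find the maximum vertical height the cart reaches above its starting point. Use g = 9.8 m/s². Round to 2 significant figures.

h = 3.0 m

At maximum height the cart is at rest, so ½kx² = mgh
h = kx²/(2mg) = (1500)(0.16)²/(2 × 0.66 × 9.8) = 2.968 m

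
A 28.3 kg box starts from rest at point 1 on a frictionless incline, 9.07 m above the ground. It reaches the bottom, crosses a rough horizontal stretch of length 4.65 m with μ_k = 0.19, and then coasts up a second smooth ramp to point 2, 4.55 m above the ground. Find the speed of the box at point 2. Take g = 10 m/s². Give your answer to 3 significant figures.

Energy at 1: mgh₁ = (28.3)(10)(9.07) = 2566.8 J
Friction loss: W_f = μ_k mg d = 250.0 J
At 2: ½mv² + mgh₂ = mgh₁ − W_f
½mv² = 2566.8 − 250.0 − 1287.6 = 1029.1 J
v = √(2 × 1029.1/28.3) = 8.528 m/s

v = 8.53 m/s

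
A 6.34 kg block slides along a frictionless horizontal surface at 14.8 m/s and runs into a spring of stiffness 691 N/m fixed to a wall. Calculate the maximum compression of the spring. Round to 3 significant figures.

Conservation of energy between contact and max compression: ½mv² = ½kx²
x = v√(m/k) = 14.8 × √(6.34/691) = 1.418 m

x = 1.42 m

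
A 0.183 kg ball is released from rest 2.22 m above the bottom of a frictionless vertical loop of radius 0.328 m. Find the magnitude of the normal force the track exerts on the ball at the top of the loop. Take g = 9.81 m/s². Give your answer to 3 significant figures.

Energy from release to top (height 2r): mgh = ½mv_top² + mg(2r)
v_top² = 2g(h − 2r) = 2(9.81)(2.22 − 0.6560) = 30.686 m²/s²
At the top, both N and weight point toward the centre: N + mg = mv_top²/r
N = m(v_top²/r − g) = 0.183(30.686/0.328 − 9.81) = 15.33 N

N = 15.3 N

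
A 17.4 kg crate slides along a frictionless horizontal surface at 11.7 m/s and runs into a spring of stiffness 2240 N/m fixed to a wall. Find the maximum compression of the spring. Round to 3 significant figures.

x = 1.03 m

Conservation of energy between contact and max compression: ½mv² = ½kx²
x = v√(m/k) = 11.7 × √(17.4/2240) = 1.031 m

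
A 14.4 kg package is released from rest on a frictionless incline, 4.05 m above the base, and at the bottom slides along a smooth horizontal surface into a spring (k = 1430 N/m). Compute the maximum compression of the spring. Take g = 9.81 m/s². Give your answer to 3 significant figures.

Gravitational PE at the top equals spring PE at max compression: mgh = ½kx²
x = √(2mgh/k) = √(2 × 14.4 × 9.81 × 4.05 / 1430) = 0.8945 m

x = 0.895 m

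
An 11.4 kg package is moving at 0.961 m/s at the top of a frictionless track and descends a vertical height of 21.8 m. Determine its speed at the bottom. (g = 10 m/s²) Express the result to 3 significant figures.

v = 20.9 m/s

Energy conservation between the two points: ½mv₀² + mgh = ½mv²
v² = v₀² + 2gh = (0.961)² + 2(10)(21.8) = 436.92
v = √436.92 = 20.90 m/s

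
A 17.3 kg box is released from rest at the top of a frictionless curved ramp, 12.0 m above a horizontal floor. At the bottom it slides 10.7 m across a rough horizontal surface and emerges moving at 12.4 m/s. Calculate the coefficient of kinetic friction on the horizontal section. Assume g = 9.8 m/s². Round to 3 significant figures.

Applying the work–energy principle:
mgh = ½mv² + μ_k m g d
mgh = 2034.5 J; ½mv² = 1330.0 J
W_f = 2034.5 − 1330.0 = 704.5 J
μ_k = W_f/(mg·d) = 704.5/(169.5 × 10.7) = 0.3883

μ_k = 0.388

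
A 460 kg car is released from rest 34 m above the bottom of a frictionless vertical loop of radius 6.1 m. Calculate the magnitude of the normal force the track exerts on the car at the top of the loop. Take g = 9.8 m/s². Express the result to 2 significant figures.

N = 28000 N

Energy from release to top (height 2r): mgh = ½mv_top² + mg(2r)
v_top² = 2g(h − 2r) = 2(9.8)(34 − 12.20) = 427.28 m²/s²
At the top, both N and weight point toward the centre: N + mg = mv_top²/r
N = m(v_top²/r − g) = 460(427.28/6.1 − 9.8) = 27713 N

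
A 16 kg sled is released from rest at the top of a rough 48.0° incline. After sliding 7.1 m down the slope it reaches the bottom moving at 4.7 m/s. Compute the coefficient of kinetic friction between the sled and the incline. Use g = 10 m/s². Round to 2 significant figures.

The energy dissipated by friction is the PE lost minus the KE gained:
mgL sinθ = 844.21 J; ½mv² = 176.72 J
W_f = 844.21 − 176.72 = 667.5 J
μ_k = W_f/(mg cosθ · L) = 667.5/(107.1 × 7.1) = 0.8781

μ_k = 0.88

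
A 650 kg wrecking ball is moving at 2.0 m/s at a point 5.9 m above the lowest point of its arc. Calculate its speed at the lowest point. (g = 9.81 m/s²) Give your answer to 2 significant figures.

By conservation of mechanical energy, ½mv₀² + mgh = ½mv²
v² = v₀² + 2gh = (2.0)² + 2(9.81)(5.9) = 119.76
v = √119.76 = 10.94 m/s

v = 11 m/s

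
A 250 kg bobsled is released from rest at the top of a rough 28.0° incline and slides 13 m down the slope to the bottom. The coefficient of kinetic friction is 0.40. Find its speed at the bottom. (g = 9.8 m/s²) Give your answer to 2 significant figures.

v = 5.4 m/s

Work–energy: mg(L sinθ) − μ_k(mg cosθ)L = ½mv²
mgh = mgL sinθ = (250)(9.8)(13)sin28.0° = 14953 J
W_f = μ_k mg cosθ · L = (0.40)(250)(9.8)cos28.0°·13 = 11249 J
½mv² = 14953 − 11249 = 3703.9 J
v = √(2 × 3703.9/250) = 5.443 m/s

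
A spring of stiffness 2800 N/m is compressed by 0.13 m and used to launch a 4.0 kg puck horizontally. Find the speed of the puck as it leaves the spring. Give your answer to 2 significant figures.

Conservation of energy: ½kx² = ½mv²
v = x√(k/m) = 0.13 × √(2800/4.0) = 3.439 m/s

v = 3.4 m/s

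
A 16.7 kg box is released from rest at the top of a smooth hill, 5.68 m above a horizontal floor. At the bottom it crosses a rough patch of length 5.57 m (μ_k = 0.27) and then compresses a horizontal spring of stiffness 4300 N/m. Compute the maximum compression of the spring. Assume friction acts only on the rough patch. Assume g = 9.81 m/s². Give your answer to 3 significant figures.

x = 0.564 m

Initial energy: E₁ = mgh = (16.7)(9.81)(5.68) = 930.54 J
Friction removes W_f = μ_k mg d = (0.27)(16.7)(9.81)(5.57) = 246.4 J
Energy reaching the spring: E = 930.54 − 246.4 = 684.16 J
At max compression ½kx² = E ⇒ x = √(2E/k) = √(2 × 684.16/4300) = 0.5641 m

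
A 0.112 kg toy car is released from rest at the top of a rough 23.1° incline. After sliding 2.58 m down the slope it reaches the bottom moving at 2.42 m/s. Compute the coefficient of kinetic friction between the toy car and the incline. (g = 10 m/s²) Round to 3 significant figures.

mgh = ½mv² + μ_k (mg cosθ) L, with h = L sinθ
mgL sinθ = 1.1337 J; ½mv² = 0.32796 J
W_f = 1.1337 − 0.32796 = 0.8057 J
μ_k = W_f/(mg cosθ · L) = 0.8057/(1.030 × 2.58) = 0.3031

μ_k = 0.303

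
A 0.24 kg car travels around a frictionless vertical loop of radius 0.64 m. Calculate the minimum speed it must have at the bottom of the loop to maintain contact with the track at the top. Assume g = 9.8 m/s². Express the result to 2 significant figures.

v = 5.6 m/s

At the top: mg = mv_top²/r ⇒ v_top² = gr = 6.272 m²/s²
Energy from bottom to top (height 2r): ½mv_bot² = ½mv_top² + mg(2r)
v_bot² = gr + 4gr = 5gr = 31.36
v_bot = √(5gr) = 5.600 m/s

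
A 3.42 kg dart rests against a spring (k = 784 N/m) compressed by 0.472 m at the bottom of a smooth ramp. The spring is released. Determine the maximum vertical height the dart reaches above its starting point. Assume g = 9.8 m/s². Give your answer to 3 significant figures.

h = 2.61 m

All spring PE becomes gravitational PE at the highest point: ½kx² = mgh
h = kx²/(2mg) = (784)(0.472)²/(2 × 3.42 × 9.8) = 2.606 m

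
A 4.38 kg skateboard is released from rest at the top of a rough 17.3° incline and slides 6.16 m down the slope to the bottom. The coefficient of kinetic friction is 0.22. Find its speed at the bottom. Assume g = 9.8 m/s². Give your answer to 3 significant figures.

Taking the bottom as reference, mgh = ½mv² + μ_k N L with h = L sinθ, N = mg cosθ:
mgh = mgL sinθ = (4.38)(9.8)(6.16)sin17.3° = 78.629 J
W_f = μ_k mg cosθ · L = (0.22)(4.38)(9.8)cos17.3°·6.16 = 55.54 J
½mv² = 78.629 − 55.54 = 23.090 J
v = √(2 × 23.090/4.38) = 3.247 m/s

v = 3.25 m/s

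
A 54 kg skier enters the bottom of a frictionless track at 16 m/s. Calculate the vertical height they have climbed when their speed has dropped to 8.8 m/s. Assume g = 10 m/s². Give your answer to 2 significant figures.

Energy balance between the two points: ½mv₁² = ½mv₂² + mgh
h = (v₁² − v₂²)/(2g) = (16² − 8.8²)/(2 × 10) = 8.928 m

h = 8.9 m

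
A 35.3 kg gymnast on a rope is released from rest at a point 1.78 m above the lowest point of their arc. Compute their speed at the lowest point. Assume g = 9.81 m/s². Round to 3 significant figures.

v = 5.91 m/s

Equating total energy at the two states: mgh = ½mv²
v = √(2gh) = √(2 × 9.81 × 1.78) = √34.924 = 5.910 m/s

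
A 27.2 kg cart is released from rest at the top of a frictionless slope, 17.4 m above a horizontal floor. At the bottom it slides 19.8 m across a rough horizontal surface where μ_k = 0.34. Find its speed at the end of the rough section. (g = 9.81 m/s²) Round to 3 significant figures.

Energy bookkeeping (friction removes W_f = μ_k N d):
mgh = ½mv² + μ_k m g d
W_f = μ_k mg d = (0.34)(27.2)(9.81)(19.8) = 1796 J
½mv² = mgh − W_f = 4642.9 − 1796 = 2846.6 J
v = √(2 × 2846.6/27.2) = 14.47 m/s

v = 14.5 m/s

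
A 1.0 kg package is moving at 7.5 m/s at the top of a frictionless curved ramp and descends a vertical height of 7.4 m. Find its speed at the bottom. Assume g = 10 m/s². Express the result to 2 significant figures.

Equating total energy at the two states: ½mv₀² + mgh = ½mv²
v² = v₀² + 2gh = (7.5)² + 2(10)(7.4) = 204.25
v = √204.25 = 14.29 m/s

v = 14 m/s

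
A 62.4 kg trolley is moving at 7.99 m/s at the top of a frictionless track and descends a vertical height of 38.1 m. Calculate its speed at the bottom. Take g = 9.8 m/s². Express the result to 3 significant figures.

Energy conservation between the two points: ½mv₀² + mgh = ½mv²
v² = v₀² + 2gh = (7.99)² + 2(9.8)(38.1) = 810.60
v = √810.60 = 28.47 m/s

v = 28.5 m/s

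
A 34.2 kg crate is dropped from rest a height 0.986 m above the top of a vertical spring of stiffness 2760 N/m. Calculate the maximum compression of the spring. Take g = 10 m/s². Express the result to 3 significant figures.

Let x be the compression. The total drop is H + x, and the crate is instantaneously at rest at max compression, so energy conservation gives:
mg(H + x) = ½kx²
½(2760)x² − (34.2)(10)x − (34.2)(10)(0.986) = 0
1380x² − 342.0x − 337.2 = 0
x = [342.0 + √(116964 + 1.8614e+06)]/(2 × 1380) = 0.6335 m

x = 0.634 m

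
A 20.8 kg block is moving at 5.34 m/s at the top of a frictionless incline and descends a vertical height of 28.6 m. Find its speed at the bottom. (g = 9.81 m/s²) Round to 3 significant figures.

v = 24.3 m/s

Energy conservation between the two points: ½mv₀² + mgh = ½mv²
The mass cancels from both sides.
v² = v₀² + 2gh = (5.34)² + 2(9.81)(28.6) = 589.65
v = √589.65 = 24.28 m/s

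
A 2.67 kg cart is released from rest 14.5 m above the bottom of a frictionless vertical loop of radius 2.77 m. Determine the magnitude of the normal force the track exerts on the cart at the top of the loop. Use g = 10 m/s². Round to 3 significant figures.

N = 146 N

Energy from release to top (height 2r): mgh = ½mv_top² + mg(2r)
v_top² = 2g(h − 2r) = 2(10)(14.5 − 5.540) = 179.20 m²/s²
At the top, both N and weight point toward the centre: N + mg = mv_top²/r
N = m(v_top²/r − g) = 2.67(179.20/2.77 − 10) = 146.0 N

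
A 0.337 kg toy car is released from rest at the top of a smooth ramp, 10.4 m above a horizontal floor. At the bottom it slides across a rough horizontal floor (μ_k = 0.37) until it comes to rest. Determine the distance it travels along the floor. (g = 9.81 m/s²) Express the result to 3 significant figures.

d = 28.1 m

Energy bookkeeping (friction removes W_f = μ_k N d):
At rest all PE has been dissipated by friction: mgh = μ_k m g d
d = h/μ_k = 10.4/0.37 = 28.11 m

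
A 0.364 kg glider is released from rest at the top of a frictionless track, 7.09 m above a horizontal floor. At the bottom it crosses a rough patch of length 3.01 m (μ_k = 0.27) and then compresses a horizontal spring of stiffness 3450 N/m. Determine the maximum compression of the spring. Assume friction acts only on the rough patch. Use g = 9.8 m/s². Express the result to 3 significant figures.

x = 0.114 m

Initial energy: E₁ = mgh = (0.364)(9.8)(7.09) = 25.291 J
Friction removes W_f = μ_k mg d = (0.27)(0.364)(9.8)(3.01) = 2.899 J
Energy reaching the spring: E = 25.291 − 2.899 = 22.392 J
At max compression ½kx² = E ⇒ x = √(2E/k) = √(2 × 22.392/3450) = 0.1139 m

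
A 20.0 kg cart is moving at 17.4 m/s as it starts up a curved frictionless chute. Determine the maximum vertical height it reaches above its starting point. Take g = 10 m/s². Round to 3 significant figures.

By energy conservation, ½mv² = mgh
h = v²/(2g) = 17.4²/(2 × 10) = 15.14 m

h = 15.1 m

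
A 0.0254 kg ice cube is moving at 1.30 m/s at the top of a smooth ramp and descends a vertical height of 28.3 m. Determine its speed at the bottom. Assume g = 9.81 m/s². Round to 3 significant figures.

v = 23.6 m/s

Energy conservation between the two points: ½mv₀² + mgh = ½mv²
v² = v₀² + 2gh = (1.30)² + 2(9.81)(28.3) = 556.94
v = √556.94 = 23.60 m/s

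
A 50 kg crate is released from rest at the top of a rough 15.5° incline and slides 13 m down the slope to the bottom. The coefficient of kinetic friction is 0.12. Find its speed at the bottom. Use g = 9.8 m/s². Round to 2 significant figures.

v = 6.2 m/s

Work–energy: mg(L sinθ) − μ_k(mg cosθ)L = ½mv²
mgh = mgL sinθ = (50)(9.8)(13)sin15.5° = 1702.3 J
W_f = μ_k mg cosθ · L = (0.12)(50)(9.8)cos15.5°·13 = 736.6 J
½mv² = 1702.3 − 736.6 = 965.71 J
v = √(2 × 965.71/50) = 6.215 m/s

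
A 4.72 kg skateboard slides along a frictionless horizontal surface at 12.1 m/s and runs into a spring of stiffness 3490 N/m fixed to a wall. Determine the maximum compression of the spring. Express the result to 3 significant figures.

x = 0.445 m

Conservation of energy between contact and max compression: ½mv² = ½kx²
x = v√(m/k) = 12.1 × √(4.72/3490) = 0.4450 m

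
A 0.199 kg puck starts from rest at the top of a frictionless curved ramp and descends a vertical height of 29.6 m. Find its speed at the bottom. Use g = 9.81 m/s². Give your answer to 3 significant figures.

v = 24.1 m/s

By conservation of mechanical energy, mgh = ½mv²
The mass cancels from both sides.
v = √(2gh) = √(2 × 9.81 × 29.6) = √580.75 = 24.10 m/s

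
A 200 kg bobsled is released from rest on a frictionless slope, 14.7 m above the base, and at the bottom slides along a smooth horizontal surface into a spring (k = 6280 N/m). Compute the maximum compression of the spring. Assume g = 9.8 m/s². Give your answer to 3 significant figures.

x = 3.03 m

At max compression the bobsled is momentarily at rest: mgh = ½kx²
x = √(2mgh/k) = √(2 × 200 × 9.8 × 14.7 / 6280) = 3.029 m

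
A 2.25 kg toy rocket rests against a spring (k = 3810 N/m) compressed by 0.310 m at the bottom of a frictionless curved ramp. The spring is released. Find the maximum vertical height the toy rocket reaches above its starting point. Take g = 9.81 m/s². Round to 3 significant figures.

h = 8.29 m

Energy conservation from release to the highest point: ½kx² = mgh
h = kx²/(2mg) = (3810)(0.310)²/(2 × 2.25 × 9.81) = 8.294 m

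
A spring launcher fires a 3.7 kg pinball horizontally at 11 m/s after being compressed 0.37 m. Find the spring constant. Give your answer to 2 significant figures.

k = 3300 N/m

Energy stored in the spring equals the launch KE: ½kx² = ½mv²
k = mv²/x² = (3.7)(11)²/(0.37)² = 3270 N/m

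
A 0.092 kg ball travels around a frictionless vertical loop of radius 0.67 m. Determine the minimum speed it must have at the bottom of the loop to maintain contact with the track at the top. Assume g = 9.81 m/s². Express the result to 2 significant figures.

v = 5.7 m/s

At the top: mg = mv_top²/r ⇒ v_top² = gr = 6.573 m²/s²
Energy from bottom to top (height 2r): ½mv_bot² = ½mv_top² + mg(2r)
v_bot² = gr + 4gr = 5gr = 32.86
v_bot = √(5gr) = 5.733 m/s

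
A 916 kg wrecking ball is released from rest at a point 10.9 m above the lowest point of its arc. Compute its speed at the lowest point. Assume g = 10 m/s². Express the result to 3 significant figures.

Equating total energy at the two states: mgh = ½mv²
v = √(2gh) = √(2 × 10 × 10.9) = √218.00 = 14.76 m/s

v = 14.8 m/s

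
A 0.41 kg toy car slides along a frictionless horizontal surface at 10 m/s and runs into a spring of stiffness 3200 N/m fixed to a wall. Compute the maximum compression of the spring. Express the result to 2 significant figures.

Conservation of energy between contact and max compression: ½mv² = ½kx²
x = v√(m/k) = 10 × √(0.41/3200) = 0.1132 m

x = 0.11 m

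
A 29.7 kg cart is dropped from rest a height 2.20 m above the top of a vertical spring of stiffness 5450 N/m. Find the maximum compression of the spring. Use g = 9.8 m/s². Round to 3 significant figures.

x = 0.541 m

Measuring PE from the top of the relaxed spring, at max compression the cart has dropped H + x with zero KE, so:
mg(H + x) = ½kx²
½(5450)x² − (29.7)(9.8)x − (29.7)(9.8)(2.20) = 0
2725x² − 291.1x − 640.3 = 0
x = [291.1 + √(84716 + 6.9796e+06)]/(2 × 2725) = 0.5411 m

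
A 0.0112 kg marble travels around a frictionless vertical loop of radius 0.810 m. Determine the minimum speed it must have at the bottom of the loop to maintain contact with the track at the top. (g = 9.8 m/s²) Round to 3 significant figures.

v = 6.30 m/s

At the top: mg = mv_top²/r ⇒ v_top² = gr = 7.938 m²/s²
Energy from bottom to top (height 2r): ½mv_bot² = ½mv_top² + mg(2r)
v_bot² = gr + 4gr = 5gr = 39.69
v_bot = √(5gr) = 6.300 m/s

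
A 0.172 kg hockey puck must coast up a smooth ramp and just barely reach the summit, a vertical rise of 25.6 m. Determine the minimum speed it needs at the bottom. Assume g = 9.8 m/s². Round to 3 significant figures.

v = 22.4 m/s

At the top it is momentarily at rest, so all KE converts to PE: ½mv² = mgh
v = √(2gh) = √(2 × 9.8 × 25.6) = 22.40 m/s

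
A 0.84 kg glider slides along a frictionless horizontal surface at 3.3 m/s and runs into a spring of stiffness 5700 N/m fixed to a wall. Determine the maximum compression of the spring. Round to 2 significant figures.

x = 0.040 m

All KE is stored as spring PE at maximum compression: ½mv² = ½kx²
x = v√(m/k) = 3.3 × √(0.84/5700) = 0.04006 m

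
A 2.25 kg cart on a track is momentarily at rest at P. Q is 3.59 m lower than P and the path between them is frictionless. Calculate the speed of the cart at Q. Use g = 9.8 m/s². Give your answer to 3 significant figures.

v = 8.39 m/s

Energy conservation between the two points: mgh = ½mv²
v = √(2gh) = √(2 × 9.8 × 3.59) = √70.364 = 8.388 m/s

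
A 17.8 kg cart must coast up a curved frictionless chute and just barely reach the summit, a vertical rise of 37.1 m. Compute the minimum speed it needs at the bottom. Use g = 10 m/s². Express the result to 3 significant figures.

v = 27.2 m/s

At the top it is momentarily at rest, so all KE converts to PE: ½mv² = mgh
v = √(2gh) = √(2 × 10 × 37.1) = 27.24 m/s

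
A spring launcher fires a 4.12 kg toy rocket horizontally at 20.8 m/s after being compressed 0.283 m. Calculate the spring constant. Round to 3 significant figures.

k = 22300 N/m

Energy stored in the spring equals the launch KE: ½kx² = ½mv²
k = mv²/x² = (4.12)(20.8)²/(0.283)² = 22256 N/m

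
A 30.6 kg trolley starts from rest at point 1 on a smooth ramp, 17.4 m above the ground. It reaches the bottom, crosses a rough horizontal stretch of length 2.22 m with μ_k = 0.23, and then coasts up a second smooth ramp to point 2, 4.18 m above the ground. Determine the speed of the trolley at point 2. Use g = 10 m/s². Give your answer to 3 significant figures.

v = 15.9 m/s

Energy at 1: mgh₁ = (30.6)(10)(17.4) = 5324.4 J
Friction loss: W_f = μ_k mg d = 156.2 J
At 2: ½mv² + mgh₂ = mgh₁ − W_f
½mv² = 5324.4 − 156.2 − 1279.1 = 3889.1 J
v = √(2 × 3889.1/30.6) = 15.94 m/s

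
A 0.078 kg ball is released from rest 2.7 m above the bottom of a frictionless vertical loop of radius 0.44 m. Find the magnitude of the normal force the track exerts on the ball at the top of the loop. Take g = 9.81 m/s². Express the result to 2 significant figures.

Energy from release to top (height 2r): mgh = ½mv_top² + mg(2r)
v_top² = 2g(h − 2r) = 2(9.81)(2.7 − 0.8800) = 35.708 m²/s²
At the top, both N and weight point toward the centre: N + mg = mv_top²/r
N = m(v_top²/r − g) = 0.078(35.708/0.44 − 9.81) = 5.565 N

N = 5.6 N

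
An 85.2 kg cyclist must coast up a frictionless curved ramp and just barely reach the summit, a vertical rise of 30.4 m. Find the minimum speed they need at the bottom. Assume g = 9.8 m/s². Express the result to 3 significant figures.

At the top they are momentarily at rest, so all KE converts to PE: ½mv² = mgh
v = √(2gh) = √(2 × 9.8 × 30.4) = 24.41 m/s

v = 24.4 m/s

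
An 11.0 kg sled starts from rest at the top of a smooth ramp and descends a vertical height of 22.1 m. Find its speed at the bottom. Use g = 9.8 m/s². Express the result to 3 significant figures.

v = 20.8 m/s

By conservation of mechanical energy, mgh = ½mv²
The mass cancels from both sides.
v = √(2gh) = √(2 × 9.8 × 22.1) = √433.16 = 20.81 m/s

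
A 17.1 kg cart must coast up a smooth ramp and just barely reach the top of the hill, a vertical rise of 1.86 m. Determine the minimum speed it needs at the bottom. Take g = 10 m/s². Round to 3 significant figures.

At the top it is momentarily at rest, so all KE converts to PE: ½mv² = mgh
v = √(2gh) = √(2 × 10 × 1.86) = 6.099 m/s

v = 6.10 m/s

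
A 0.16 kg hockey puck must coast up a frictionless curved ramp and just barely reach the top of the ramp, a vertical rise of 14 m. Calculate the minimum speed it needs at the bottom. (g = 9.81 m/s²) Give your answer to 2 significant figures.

v = 17 m/s

At the top it is momentarily at rest, so all KE converts to PE: ½mv² = mgh
v = √(2gh) = √(2 × 9.81 × 14) = 16.57 m/s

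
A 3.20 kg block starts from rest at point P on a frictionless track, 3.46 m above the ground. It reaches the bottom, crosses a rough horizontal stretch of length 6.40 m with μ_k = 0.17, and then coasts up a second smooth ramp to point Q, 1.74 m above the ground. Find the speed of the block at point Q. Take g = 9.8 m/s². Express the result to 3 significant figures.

Energy at P: mgh₁ = (3.20)(9.8)(3.46) = 108.51 J
Friction loss: W_f = μ_k mg d = 34.12 J
At Q: ½mv² + mgh₂ = mgh₁ − W_f
½mv² = 108.51 − 34.12 − 54.566 = 19.820 J
v = √(2 × 19.820/3.20) = 3.520 m/s

v = 3.52 m/s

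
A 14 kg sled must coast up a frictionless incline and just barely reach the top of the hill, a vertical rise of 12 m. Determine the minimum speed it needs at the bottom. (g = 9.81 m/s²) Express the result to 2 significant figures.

At the top it is momentarily at rest, so all KE converts to PE: ½mv² = mgh
v = √(2gh) = √(2 × 9.81 × 12) = 15.34 m/s

v = 15 m/s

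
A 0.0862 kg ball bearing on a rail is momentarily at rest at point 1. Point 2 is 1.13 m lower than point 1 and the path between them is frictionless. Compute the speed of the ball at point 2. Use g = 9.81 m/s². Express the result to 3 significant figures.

Mechanical energy is conserved (no friction): mgh = ½mv²
The mass cancels from both sides.
v = √(2gh) = √(2 × 9.81 × 1.13) = √22.171 = 4.709 m/s

v = 4.71 m/s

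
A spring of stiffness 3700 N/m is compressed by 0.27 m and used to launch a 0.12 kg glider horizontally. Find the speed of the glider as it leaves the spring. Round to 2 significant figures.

Spring PE converts entirely to kinetic energy: ½kx² = ½mv²
v = x√(k/m) = 0.27 × √(3700/0.12) = 47.41 m/s

v = 47 m/s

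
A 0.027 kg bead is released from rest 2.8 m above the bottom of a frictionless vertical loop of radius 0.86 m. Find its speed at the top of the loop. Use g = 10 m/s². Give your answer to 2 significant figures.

Energy conservation: mgh = ½mv_top² + mg(2r)
v_top² = 2g(h − 2r) = 2(10)(2.8 − 1.720) = 21.60
v_top = 4.648 m/s

v = 4.6 m/s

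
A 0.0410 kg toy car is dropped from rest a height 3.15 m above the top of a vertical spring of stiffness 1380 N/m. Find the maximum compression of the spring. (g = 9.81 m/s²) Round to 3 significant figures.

x = 0.0431 m

Take the reference level at the top of the uncompressed spring. At max compression the car has fallen H + x and is momentarily at rest:
mg(H + x) = ½kx²
½(1380)x² − (0.0410)(9.81)x − (0.0410)(9.81)(3.15) = 0
690.0x² − 0.4022x − 1.267 = 0
x = [0.4022 + √(0.1618 + 3496.8)]/(2 × 690.0) = 0.04314 m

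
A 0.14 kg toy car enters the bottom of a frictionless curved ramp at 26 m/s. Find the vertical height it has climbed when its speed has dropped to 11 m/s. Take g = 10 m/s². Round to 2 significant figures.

Energy balance between the two points: ½mv₁² = ½mv₂² + mgh
h = (v₁² − v₂²)/(2g) = (26² − 11²)/(2 × 10) = 27.75 m

h = 28 m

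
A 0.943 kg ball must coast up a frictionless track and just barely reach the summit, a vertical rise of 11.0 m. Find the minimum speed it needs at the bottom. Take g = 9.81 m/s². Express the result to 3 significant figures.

At the top it is momentarily at rest, so all KE converts to PE: ½mv² = mgh
v = √(2gh) = √(2 × 9.81 × 11.0) = 14.69 m/s

v = 14.7 m/s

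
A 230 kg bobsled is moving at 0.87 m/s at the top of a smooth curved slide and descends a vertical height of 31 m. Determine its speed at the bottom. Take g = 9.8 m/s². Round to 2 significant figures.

v = 25 m/s

Equating total energy at the two states: ½mv₀² + mgh = ½mv²
v² = v₀² + 2gh = (0.87)² + 2(9.8)(31) = 608.36
v = √608.36 = 24.66 m/s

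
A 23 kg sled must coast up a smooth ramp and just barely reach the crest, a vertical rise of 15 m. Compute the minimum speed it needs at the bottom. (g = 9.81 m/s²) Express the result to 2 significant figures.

At the top it is momentarily at rest, so all KE converts to PE: ½mv² = mgh
v = √(2gh) = √(2 × 9.81 × 15) = 17.16 m/s

v = 17 m/s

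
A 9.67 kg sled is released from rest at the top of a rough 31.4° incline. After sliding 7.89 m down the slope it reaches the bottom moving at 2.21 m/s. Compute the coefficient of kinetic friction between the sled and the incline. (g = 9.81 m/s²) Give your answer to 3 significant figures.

Energy balance down the incline: mg L sinθ − ½mv² = μ_k (mg cosθ) L
mgL sinθ = 389.96 J; ½mv² = 23.615 J
W_f = 389.96 − 23.615 = 366.3 J
μ_k = W_f/(mg cosθ · L) = 366.3/(80.97 × 7.89) = 0.5734

μ_k = 0.573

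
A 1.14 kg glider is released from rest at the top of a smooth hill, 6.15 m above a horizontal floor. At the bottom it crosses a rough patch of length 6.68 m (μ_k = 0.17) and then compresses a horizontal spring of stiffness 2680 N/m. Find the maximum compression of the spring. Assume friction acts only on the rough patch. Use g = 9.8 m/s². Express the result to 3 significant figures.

Initial energy: E₁ = mgh = (1.14)(9.8)(6.15) = 68.708 J
Friction removes W_f = μ_k mg d = (0.17)(1.14)(9.8)(6.68) = 12.69 J
Energy reaching the spring: E = 68.708 − 12.69 = 56.021 J
At max compression ½kx² = E ⇒ x = √(2E/k) = √(2 × 56.021/2680) = 0.2045 m

x = 0.204 m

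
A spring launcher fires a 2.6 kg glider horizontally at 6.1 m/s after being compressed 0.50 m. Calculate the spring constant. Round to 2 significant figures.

Spring PE at full compression equals KE at release: ½kx² = ½mv²
k = mv²/x² = (2.6)(6.1)²/(0.50)² = 387.0 N/m

k = 390 N/m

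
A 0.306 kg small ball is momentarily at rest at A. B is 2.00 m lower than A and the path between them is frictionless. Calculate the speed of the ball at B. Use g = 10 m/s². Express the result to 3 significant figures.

By conservation of mechanical energy, mgh = ½mv²
The mass cancels from both sides.
v = √(2gh) = √(2 × 10 × 2.00) = √40.000 = 6.325 m/s

v = 6.32 m/s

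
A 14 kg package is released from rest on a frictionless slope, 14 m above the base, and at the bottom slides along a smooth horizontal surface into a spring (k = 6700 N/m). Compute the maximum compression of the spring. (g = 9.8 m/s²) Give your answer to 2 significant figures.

x = 0.76 m

Gravitational PE at the top equals spring PE at max compression: mgh = ½kx²
x = √(2mgh/k) = √(2 × 14 × 9.8 × 14 / 6700) = 0.7572 m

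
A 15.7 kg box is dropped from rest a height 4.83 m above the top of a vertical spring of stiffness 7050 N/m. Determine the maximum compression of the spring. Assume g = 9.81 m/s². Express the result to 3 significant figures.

Measuring PE from the top of the relaxed spring, at max compression the box has dropped H + x with zero KE, so:
mg(H + x) = ½kx²
½(7050)x² − (15.7)(9.81)x − (15.7)(9.81)(4.83) = 0
3525x² − 154.0x − 743.9 = 0
x = [154.0 + √(23721 + 1.0489e+07)]/(2 × 3525) = 0.4818 m

x = 0.482 m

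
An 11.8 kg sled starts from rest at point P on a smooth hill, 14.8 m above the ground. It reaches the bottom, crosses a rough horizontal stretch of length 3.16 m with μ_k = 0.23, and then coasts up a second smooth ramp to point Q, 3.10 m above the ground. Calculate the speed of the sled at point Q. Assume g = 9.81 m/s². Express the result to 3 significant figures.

v = 14.7 m/s

Energy at P: mgh₁ = (11.8)(9.81)(14.8) = 1713.2 J
Friction loss: W_f = μ_k mg d = 84.13 J
At Q: ½mv² + mgh₂ = mgh₁ − W_f
½mv² = 1713.2 − 84.13 − 358.85 = 1270.2 J
v = √(2 × 1270.2/11.8) = 14.67 m/s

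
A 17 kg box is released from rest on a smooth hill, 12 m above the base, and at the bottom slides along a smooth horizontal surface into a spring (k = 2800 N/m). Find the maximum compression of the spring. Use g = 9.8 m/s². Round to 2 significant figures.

Gravitational PE at the top equals spring PE at max compression: mgh = ½kx²
x = √(2mgh/k) = √(2 × 17 × 9.8 × 12 / 2800) = 1.195 m

x = 1.2 m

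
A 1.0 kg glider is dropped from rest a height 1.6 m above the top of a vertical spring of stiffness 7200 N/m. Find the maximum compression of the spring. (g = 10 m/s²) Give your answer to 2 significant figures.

Let x be the compression. The total drop is H + x, and the glider is instantaneously at rest at max compression, so energy conservation gives:
mg(H + x) = ½kx²
½(7200)x² − (1.0)(10)x − (1.0)(10)(1.6) = 0
3600x² − 10.00x − 16.00 = 0
x = [10.00 + √(100.0 + 230400)]/(2 × 3600) = 0.06807 m

x = 0.068 m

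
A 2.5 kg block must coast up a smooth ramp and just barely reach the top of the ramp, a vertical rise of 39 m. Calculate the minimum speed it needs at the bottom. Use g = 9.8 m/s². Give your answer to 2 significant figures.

v = 28 m/s

At the top it is momentarily at rest, so all KE converts to PE: ½mv² = mgh
v = √(2gh) = √(2 × 9.8 × 39) = 27.65 m/s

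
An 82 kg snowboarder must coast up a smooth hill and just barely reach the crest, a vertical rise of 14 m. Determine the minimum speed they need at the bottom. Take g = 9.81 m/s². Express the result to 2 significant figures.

At the top they are momentarily at rest, so all KE converts to PE: ½mv² = mgh
v = √(2gh) = √(2 × 9.81 × 14) = 16.57 m/s

v = 17 m/s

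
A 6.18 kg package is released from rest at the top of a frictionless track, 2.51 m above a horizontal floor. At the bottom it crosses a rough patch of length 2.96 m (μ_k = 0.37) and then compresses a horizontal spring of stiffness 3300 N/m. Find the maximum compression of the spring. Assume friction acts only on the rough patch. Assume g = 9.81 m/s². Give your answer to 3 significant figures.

Initial energy: E₁ = mgh = (6.18)(9.81)(2.51) = 152.17 J
Friction removes W_f = μ_k mg d = (0.37)(6.18)(9.81)(2.96) = 66.40 J
Energy reaching the spring: E = 152.17 − 66.40 = 85.773 J
At max compression ½kx² = E ⇒ x = √(2E/k) = √(2 × 85.773/3300) = 0.2280 m

x = 0.228 m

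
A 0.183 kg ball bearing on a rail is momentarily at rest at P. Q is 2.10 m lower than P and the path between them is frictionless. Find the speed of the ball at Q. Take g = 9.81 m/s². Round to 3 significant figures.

v = 6.42 m/s

By conservation of mechanical energy, mgh = ½mv²
The mass cancels from both sides.
v = √(2gh) = √(2 × 9.81 × 2.10) = √41.202 = 6.419 m/s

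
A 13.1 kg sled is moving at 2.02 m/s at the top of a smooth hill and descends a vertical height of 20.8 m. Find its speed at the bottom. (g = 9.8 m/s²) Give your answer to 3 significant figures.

Mechanical energy is conserved (no friction): ½mv₀² + mgh = ½mv²
v² = v₀² + 2gh = (2.02)² + 2(9.8)(20.8) = 411.76
v = √411.76 = 20.29 m/s

v = 20.3 m/s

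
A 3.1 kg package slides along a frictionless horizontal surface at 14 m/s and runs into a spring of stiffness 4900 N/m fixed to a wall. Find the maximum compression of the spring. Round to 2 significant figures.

Conservation of energy between contact and max compression: ½mv² = ½kx²
x = v√(m/k) = 14 × √(3.1/4900) = 0.3521 m

x = 0.35 m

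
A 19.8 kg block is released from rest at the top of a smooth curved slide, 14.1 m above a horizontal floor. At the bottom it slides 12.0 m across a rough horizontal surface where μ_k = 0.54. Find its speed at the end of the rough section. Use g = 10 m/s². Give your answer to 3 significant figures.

Energy bookkeeping (friction removes W_f = μ_k N d):
mgh = ½mv² + μ_k m g d
W_f = μ_k mg d = (0.54)(19.8)(10)(12.0) = 1283 J
½mv² = mgh − W_f = 2791.8 − 1283 = 1508.8 J
v = √(2 × 1508.8/19.8) = 12.35 m/s

v = 12.3 m/s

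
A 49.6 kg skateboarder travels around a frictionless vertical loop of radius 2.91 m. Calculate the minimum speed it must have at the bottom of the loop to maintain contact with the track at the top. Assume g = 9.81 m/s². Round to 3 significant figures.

v = 11.9 m/s

At the top: mg = mv_top²/r ⇒ v_top² = gr = 28.55 m²/s²
Energy from bottom to top (height 2r): ½mv_bot² = ½mv_top² + mg(2r)
v_bot² = gr + 4gr = 5gr = 142.7
v_bot = √(5gr) = 11.95 m/s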